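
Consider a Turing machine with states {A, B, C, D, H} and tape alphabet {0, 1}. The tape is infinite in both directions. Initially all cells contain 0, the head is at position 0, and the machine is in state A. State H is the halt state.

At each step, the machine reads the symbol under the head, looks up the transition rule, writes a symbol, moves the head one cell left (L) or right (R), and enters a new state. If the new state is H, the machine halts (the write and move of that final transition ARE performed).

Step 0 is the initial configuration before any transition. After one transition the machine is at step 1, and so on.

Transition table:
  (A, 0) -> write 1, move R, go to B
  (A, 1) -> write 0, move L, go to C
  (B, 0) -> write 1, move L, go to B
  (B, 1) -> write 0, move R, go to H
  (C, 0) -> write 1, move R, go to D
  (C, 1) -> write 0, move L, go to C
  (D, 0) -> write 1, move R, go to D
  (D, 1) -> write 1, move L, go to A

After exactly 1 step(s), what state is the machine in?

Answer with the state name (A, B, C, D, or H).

Step 1: in state A at pos 0, read 0 -> (A,0)->write 1,move R,goto B. Now: state=B, head=1, tape[-1..2]=0100 (head:   ^)

Answer: B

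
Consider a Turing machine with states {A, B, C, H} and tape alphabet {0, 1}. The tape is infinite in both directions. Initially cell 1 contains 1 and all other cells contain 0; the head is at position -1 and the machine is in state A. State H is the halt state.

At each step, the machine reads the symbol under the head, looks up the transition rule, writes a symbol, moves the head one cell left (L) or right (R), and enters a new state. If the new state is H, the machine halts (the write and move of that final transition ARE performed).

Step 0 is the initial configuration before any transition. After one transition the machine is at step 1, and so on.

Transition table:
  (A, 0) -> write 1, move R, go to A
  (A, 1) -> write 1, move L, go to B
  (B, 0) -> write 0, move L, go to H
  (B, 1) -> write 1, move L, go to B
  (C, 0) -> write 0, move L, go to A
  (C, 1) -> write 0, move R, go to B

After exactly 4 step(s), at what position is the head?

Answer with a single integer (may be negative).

Answer: -1

Derivation:
Step 1: in state A at pos -1, read 0 -> (A,0)->write 1,move R,goto A. Now: state=A, head=0, tape[-2..2]=01010 (head:   ^)
Step 2: in state A at pos 0, read 0 -> (A,0)->write 1,move R,goto A. Now: state=A, head=1, tape[-2..2]=01110 (head:    ^)
Step 3: in state A at pos 1, read 1 -> (A,1)->write 1,move L,goto B. Now: state=B, head=0, tape[-2..2]=01110 (head:   ^)
Step 4: in state B at pos 0, read 1 -> (B,1)->write 1,move L,goto B. Now: state=B, head=-1, tape[-2..2]=01110 (head:  ^)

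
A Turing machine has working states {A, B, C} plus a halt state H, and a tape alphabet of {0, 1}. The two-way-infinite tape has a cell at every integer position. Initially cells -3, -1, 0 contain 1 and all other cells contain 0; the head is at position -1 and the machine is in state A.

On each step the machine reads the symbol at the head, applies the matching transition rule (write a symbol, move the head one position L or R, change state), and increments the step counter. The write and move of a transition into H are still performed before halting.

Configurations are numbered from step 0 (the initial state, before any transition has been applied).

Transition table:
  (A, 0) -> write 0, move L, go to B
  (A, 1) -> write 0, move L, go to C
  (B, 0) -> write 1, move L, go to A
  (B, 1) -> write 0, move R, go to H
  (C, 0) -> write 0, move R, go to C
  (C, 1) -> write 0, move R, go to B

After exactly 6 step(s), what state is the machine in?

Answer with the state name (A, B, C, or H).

Step 1: in state A at pos -1, read 1 -> (A,1)->write 0,move L,goto C. Now: state=C, head=-2, tape[-4..1]=010010 (head:   ^)
Step 2: in state C at pos -2, read 0 -> (C,0)->write 0,move R,goto C. Now: state=C, head=-1, tape[-4..1]=010010 (head:    ^)
Step 3: in state C at pos -1, read 0 -> (C,0)->write 0,move R,goto C. Now: state=C, head=0, tape[-4..1]=010010 (head:     ^)
Step 4: in state C at pos 0, read 1 -> (C,1)->write 0,move R,goto B. Now: state=B, head=1, tape[-4..2]=0100000 (head:      ^)
Step 5: in state B at pos 1, read 0 -> (B,0)->write 1,move L,goto A. Now: state=A, head=0, tape[-4..2]=0100010 (head:     ^)
Step 6: in state A at pos 0, read 0 -> (A,0)->write 0,move L,goto B. Now: state=B, head=-1, tape[-4..2]=0100010 (head:    ^)

Answer: B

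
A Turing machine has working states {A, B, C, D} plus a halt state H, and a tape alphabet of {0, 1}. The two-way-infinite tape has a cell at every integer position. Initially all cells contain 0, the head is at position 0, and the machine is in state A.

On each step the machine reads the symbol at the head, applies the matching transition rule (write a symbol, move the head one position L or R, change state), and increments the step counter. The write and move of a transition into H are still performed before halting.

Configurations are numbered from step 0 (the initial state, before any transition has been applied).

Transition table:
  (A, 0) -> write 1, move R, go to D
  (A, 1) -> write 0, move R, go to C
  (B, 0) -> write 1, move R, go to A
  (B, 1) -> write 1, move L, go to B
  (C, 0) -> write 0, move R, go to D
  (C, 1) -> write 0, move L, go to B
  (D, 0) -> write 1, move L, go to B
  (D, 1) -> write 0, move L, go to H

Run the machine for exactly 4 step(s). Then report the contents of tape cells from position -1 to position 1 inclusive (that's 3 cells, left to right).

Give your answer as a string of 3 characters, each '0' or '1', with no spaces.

Answer: 111

Derivation:
Step 1: in state A at pos 0, read 0 -> (A,0)->write 1,move R,goto D. Now: state=D, head=1, tape[-1..2]=0100 (head:   ^)
Step 2: in state D at pos 1, read 0 -> (D,0)->write 1,move L,goto B. Now: state=B, head=0, tape[-1..2]=0110 (head:  ^)
Step 3: in state B at pos 0, read 1 -> (B,1)->write 1,move L,goto B. Now: state=B, head=-1, tape[-2..2]=00110 (head:  ^)
Step 4: in state B at pos -1, read 0 -> (B,0)->write 1,move R,goto A. Now: state=A, head=0, tape[-2..2]=01110 (head:   ^)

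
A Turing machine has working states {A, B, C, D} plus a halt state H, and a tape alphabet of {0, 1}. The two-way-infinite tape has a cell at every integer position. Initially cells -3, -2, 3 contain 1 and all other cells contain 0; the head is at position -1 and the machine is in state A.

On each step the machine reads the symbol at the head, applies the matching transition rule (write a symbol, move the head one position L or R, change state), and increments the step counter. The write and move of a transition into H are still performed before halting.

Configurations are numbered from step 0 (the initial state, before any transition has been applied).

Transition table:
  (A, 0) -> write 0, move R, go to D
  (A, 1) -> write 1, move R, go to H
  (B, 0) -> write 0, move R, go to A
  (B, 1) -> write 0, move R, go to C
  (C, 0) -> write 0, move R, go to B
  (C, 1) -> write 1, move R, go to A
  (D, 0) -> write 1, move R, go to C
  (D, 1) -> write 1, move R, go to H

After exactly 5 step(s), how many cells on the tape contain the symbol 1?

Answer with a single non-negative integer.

Answer: 4

Derivation:
Step 1: in state A at pos -1, read 0 -> (A,0)->write 0,move R,goto D. Now: state=D, head=0, tape[-4..4]=011000010 (head:     ^)
Step 2: in state D at pos 0, read 0 -> (D,0)->write 1,move R,goto C. Now: state=C, head=1, tape[-4..4]=011010010 (head:      ^)
Step 3: in state C at pos 1, read 0 -> (C,0)->write 0,move R,goto B. Now: state=B, head=2, tape[-4..4]=011010010 (head:       ^)
Step 4: in state B at pos 2, read 0 -> (B,0)->write 0,move R,goto A. Now: state=A, head=3, tape[-4..4]=011010010 (head:        ^)
Step 5: in state A at pos 3, read 1 -> (A,1)->write 1,move R,goto H. Now: state=H, head=4, tape[-4..5]=0110100100 (head:         ^)
Cells containing 1 after step 5: {-3, -2, 0, 3} -> 4 cell(s)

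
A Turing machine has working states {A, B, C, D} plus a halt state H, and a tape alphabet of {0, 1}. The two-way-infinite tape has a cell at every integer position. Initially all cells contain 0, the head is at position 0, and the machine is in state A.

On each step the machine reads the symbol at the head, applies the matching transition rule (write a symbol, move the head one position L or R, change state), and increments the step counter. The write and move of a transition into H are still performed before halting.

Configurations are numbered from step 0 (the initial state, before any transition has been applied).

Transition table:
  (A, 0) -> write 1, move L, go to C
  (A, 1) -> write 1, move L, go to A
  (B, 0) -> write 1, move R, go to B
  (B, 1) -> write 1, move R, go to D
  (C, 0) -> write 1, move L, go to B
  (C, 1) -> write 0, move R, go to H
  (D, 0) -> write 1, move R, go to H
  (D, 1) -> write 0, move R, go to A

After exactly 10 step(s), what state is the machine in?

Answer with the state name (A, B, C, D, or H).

Answer: A

Derivation:
Step 1: in state A at pos 0, read 0 -> (A,0)->write 1,move L,goto C. Now: state=C, head=-1, tape[-2..1]=0010 (head:  ^)
Step 2: in state C at pos -1, read 0 -> (C,0)->write 1,move L,goto B. Now: state=B, head=-2, tape[-3..1]=00110 (head:  ^)
Step 3: in state B at pos -2, read 0 -> (B,0)->write 1,move R,goto B. Now: state=B, head=-1, tape[-3..1]=01110 (head:   ^)
Step 4: in state B at pos -1, read 1 -> (B,1)->write 1,move R,goto D. Now: state=D, head=0, tape[-3..1]=01110 (head:    ^)
Step 5: in state D at pos 0, read 1 -> (D,1)->write 0,move R,goto A. Now: state=A, head=1, tape[-3..2]=011000 (head:     ^)
Step 6: in state A at pos 1, read 0 -> (A,0)->write 1,move L,goto C. Now: state=C, head=0, tape[-3..2]=011010 (head:    ^)
Step 7: in state C at pos 0, read 0 -> (C,0)->write 1,move L,goto B. Now: state=B, head=-1, tape[-3..2]=011110 (head:   ^)
Step 8: in state B at pos -1, read 1 -> (B,1)->write 1,move R,goto D. Now: state=D, head=0, tape[-3..2]=011110 (head:    ^)
Step 9: in state D at pos 0, read 1 -> (D,1)->write 0,move R,goto A. Now: state=A, head=1, tape[-3..2]=011010 (head:     ^)
Step 10: in state A at pos 1, read 1 -> (A,1)->write 1,move L,goto A. Now: state=A, head=0, tape[-3..2]=011010 (head:    ^)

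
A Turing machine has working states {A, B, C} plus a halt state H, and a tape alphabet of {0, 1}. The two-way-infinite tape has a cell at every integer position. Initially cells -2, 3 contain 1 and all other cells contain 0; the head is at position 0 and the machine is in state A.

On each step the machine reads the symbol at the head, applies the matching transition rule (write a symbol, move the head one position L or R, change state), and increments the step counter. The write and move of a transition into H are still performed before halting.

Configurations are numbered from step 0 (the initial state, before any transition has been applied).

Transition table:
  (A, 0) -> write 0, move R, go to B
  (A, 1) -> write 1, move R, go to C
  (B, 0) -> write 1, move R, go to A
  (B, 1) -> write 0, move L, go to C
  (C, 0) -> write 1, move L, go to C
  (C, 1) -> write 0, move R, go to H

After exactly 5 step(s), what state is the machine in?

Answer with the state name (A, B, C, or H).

Step 1: in state A at pos 0, read 0 -> (A,0)->write 0,move R,goto B. Now: state=B, head=1, tape[-3..4]=01000010 (head:     ^)
Step 2: in state B at pos 1, read 0 -> (B,0)->write 1,move R,goto A. Now: state=A, head=2, tape[-3..4]=01001010 (head:      ^)
Step 3: in state A at pos 2, read 0 -> (A,0)->write 0,move R,goto B. Now: state=B, head=3, tape[-3..4]=01001010 (head:       ^)
Step 4: in state B at pos 3, read 1 -> (B,1)->write 0,move L,goto C. Now: state=C, head=2, tape[-3..4]=01001000 (head:      ^)
Step 5: in state C at pos 2, read 0 -> (C,0)->write 1,move L,goto C. Now: state=C, head=1, tape[-3..4]=01001100 (head:     ^)

Answer: C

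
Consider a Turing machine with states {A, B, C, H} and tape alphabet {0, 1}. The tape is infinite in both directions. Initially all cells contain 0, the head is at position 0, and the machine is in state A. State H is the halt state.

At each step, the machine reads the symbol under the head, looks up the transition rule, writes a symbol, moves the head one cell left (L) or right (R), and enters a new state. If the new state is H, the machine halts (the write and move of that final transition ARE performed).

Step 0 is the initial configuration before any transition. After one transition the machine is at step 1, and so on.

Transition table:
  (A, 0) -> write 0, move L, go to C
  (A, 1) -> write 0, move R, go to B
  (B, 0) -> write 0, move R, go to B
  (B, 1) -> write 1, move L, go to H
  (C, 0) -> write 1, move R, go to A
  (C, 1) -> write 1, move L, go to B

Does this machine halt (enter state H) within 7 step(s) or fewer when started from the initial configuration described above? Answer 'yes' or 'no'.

Answer: yes

Derivation:
Step 1: in state A at pos 0, read 0 -> (A,0)->write 0,move L,goto C. Now: state=C, head=-1, tape[-2..1]=0000 (head:  ^)
Step 2: in state C at pos -1, read 0 -> (C,0)->write 1,move R,goto A. Now: state=A, head=0, tape[-2..1]=0100 (head:   ^)
Step 3: in state A at pos 0, read 0 -> (A,0)->write 0,move L,goto C. Now: state=C, head=-1, tape[-2..1]=0100 (head:  ^)
Step 4: in state C at pos -1, read 1 -> (C,1)->write 1,move L,goto B. Now: state=B, head=-2, tape[-3..1]=00100 (head:  ^)
Step 5: in state B at pos -2, read 0 -> (B,0)->write 0,move R,goto B. Now: state=B, head=-1, tape[-3..1]=00100 (head:   ^)
Step 6: in state B at pos -1, read 1 -> (B,1)->write 1,move L,goto H. Now: state=H, head=-2, tape[-3..1]=00100 (head:  ^)
State H reached at step 6; 6 <= 7 -> yes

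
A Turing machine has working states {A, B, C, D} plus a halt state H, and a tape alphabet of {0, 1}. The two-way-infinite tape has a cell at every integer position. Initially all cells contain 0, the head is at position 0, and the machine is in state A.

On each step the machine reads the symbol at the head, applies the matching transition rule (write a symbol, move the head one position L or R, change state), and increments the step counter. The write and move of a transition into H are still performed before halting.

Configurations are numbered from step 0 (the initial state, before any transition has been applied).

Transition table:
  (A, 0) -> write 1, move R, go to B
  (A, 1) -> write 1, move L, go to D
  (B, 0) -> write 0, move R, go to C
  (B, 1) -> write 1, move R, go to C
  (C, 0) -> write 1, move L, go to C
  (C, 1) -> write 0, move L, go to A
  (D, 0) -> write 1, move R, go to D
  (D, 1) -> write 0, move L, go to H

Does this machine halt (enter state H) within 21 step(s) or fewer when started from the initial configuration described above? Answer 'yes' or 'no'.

Step 1: in state A at pos 0, read 0 -> (A,0)->write 1,move R,goto B. Now: state=B, head=1, tape[-1..2]=0100 (head:   ^)
Step 2: in state B at pos 1, read 0 -> (B,0)->write 0,move R,goto C. Now: state=C, head=2, tape[-1..3]=01000 (head:    ^)
Step 3: in state C at pos 2, read 0 -> (C,0)->write 1,move L,goto C. Now: state=C, head=1, tape[-1..3]=01010 (head:   ^)
Step 4: in state C at pos 1, read 0 -> (C,0)->write 1,move L,goto C. Now: state=C, head=0, tape[-1..3]=01110 (head:  ^)
Step 5: in state C at pos 0, read 1 -> (C,1)->write 0,move L,goto A. Now: state=A, head=-1, tape[-2..3]=000110 (head:  ^)
Step 6: in state A at pos -1, read 0 -> (A,0)->write 1,move R,goto B. Now: state=B, head=0, tape[-2..3]=010110 (head:   ^)
Step 7: in state B at pos 0, read 0 -> (B,0)->write 0,move R,goto C. Now: state=C, head=1, tape[-2..3]=010110 (head:    ^)
Step 8: in state C at pos 1, read 1 -> (C,1)->write 0,move L,goto A. Now: state=A, head=0, tape[-2..3]=010010 (head:   ^)
Step 9: in state A at pos 0, read 0 -> (A,0)->write 1,move R,goto B. Now: state=B, head=1, tape[-2..3]=011010 (head:    ^)
Step 10: in state B at pos 1, read 0 -> (B,0)->write 0,move R,goto C. Now: state=C, head=2, tape[-2..3]=011010 (head:     ^)
Step 11: in state C at pos 2, read 1 -> (C,1)->write 0,move L,goto A. Now: state=A, head=1, tape[-2..3]=011000 (head:    ^)
Step 12: in state A at pos 1, read 0 -> (A,0)->write 1,move R,goto B. Now: state=B, head=2, tape[-2..3]=011100 (head:     ^)
Step 13: in state B at pos 2, read 0 -> (B,0)->write 0,move R,goto C. Now: state=C, head=3, tape[-2..4]=0111000 (head:      ^)
Step 14: in state C at pos 3, read 0 -> (C,0)->write 1,move L,goto C. Now: state=C, head=2, tape[-2..4]=0111010 (head:     ^)
Step 15: in state C at pos 2, read 0 -> (C,0)->write 1,move L,goto C. Now: state=C, head=1, tape[-2..4]=0111110 (head:    ^)
Step 16: in state C at pos 1, read 1 -> (C,1)->write 0,move L,goto A. Now: state=A, head=0, tape[-2..4]=0110110 (head:   ^)
Step 17: in state A at pos 0, read 1 -> (A,1)->write 1,move L,goto D. Now: state=D, head=-1, tape[-2..4]=0110110 (head:  ^)
Step 18: in state D at pos -1, read 1 -> (D,1)->write 0,move L,goto H. Now: state=H, head=-2, tape[-3..4]=00010110 (head:  ^)
State H reached at step 18; 18 <= 21 -> yes

Answer: yes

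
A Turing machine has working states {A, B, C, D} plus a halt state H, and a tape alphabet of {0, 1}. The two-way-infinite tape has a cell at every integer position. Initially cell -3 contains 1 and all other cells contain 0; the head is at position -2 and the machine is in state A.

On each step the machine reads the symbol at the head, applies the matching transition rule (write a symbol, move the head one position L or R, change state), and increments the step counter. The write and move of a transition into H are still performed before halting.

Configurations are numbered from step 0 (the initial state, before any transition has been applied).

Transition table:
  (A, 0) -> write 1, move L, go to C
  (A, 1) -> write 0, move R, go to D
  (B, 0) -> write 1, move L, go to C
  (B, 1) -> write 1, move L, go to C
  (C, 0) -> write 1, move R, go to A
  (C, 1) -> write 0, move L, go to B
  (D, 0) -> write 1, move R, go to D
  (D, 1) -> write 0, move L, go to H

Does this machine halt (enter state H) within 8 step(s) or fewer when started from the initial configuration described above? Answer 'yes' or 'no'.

Step 1: in state A at pos -2, read 0 -> (A,0)->write 1,move L,goto C. Now: state=C, head=-3, tape[-4..-1]=0110 (head:  ^)
Step 2: in state C at pos -3, read 1 -> (C,1)->write 0,move L,goto B. Now: state=B, head=-4, tape[-5..-1]=00010 (head:  ^)
Step 3: in state B at pos -4, read 0 -> (B,0)->write 1,move L,goto C. Now: state=C, head=-5, tape[-6..-1]=001010 (head:  ^)
Step 4: in state C at pos -5, read 0 -> (C,0)->write 1,move R,goto A. Now: state=A, head=-4, tape[-6..-1]=011010 (head:   ^)
Step 5: in state A at pos -4, read 1 -> (A,1)->write 0,move R,goto D. Now: state=D, head=-3, tape[-6..-1]=010010 (head:    ^)
Step 6: in state D at pos -3, read 0 -> (D,0)->write 1,move R,goto D. Now: state=D, head=-2, tape[-6..-1]=010110 (head:     ^)
Step 7: in state D at pos -2, read 1 -> (D,1)->write 0,move L,goto H. Now: state=H, head=-3, tape[-6..-1]=010100 (head:    ^)
State H reached at step 7; 7 <= 8 -> yes

Answer: yes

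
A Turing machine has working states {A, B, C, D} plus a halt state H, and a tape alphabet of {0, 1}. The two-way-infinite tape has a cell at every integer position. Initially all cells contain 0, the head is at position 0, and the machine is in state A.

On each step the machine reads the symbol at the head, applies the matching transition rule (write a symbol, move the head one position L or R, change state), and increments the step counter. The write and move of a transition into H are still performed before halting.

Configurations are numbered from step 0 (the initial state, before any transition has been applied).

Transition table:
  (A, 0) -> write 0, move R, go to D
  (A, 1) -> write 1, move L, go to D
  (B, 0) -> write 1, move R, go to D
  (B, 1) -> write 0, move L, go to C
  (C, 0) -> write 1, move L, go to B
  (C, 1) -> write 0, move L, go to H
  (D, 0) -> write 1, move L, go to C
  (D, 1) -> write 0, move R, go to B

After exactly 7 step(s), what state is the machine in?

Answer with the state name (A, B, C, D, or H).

Step 1: in state A at pos 0, read 0 -> (A,0)->write 0,move R,goto D. Now: state=D, head=1, tape[-1..2]=0000 (head:   ^)
Step 2: in state D at pos 1, read 0 -> (D,0)->write 1,move L,goto C. Now: state=C, head=0, tape[-1..2]=0010 (head:  ^)
Step 3: in state C at pos 0, read 0 -> (C,0)->write 1,move L,goto B. Now: state=B, head=-1, tape[-2..2]=00110 (head:  ^)
Step 4: in state B at pos -1, read 0 -> (B,0)->write 1,move R,goto D. Now: state=D, head=0, tape[-2..2]=01110 (head:   ^)
Step 5: in state D at pos 0, read 1 -> (D,1)->write 0,move R,goto B. Now: state=B, head=1, tape[-2..2]=01010 (head:    ^)
Step 6: in state B at pos 1, read 1 -> (B,1)->write 0,move L,goto C. Now: state=C, head=0, tape[-2..2]=01000 (head:   ^)
Step 7: in state C at pos 0, read 0 -> (C,0)->write 1,move L,goto B. Now: state=B, head=-1, tape[-2..2]=01100 (head:  ^)

Answer: B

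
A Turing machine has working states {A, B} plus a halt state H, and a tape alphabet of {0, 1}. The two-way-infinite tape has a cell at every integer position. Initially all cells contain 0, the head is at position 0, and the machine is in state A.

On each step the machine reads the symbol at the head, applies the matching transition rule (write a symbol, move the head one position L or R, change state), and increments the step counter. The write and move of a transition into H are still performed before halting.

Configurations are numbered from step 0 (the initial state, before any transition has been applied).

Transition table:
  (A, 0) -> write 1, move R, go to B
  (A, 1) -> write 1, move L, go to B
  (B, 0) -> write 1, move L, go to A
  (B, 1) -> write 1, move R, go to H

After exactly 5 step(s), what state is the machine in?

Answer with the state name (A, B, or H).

Step 1: in state A at pos 0, read 0 -> (A,0)->write 1,move R,goto B. Now: state=B, head=1, tape[-1..2]=0100 (head:   ^)
Step 2: in state B at pos 1, read 0 -> (B,0)->write 1,move L,goto A. Now: state=A, head=0, tape[-1..2]=0110 (head:  ^)
Step 3: in state A at pos 0, read 1 -> (A,1)->write 1,move L,goto B. Now: state=B, head=-1, tape[-2..2]=00110 (head:  ^)
Step 4: in state B at pos -1, read 0 -> (B,0)->write 1,move L,goto A. Now: state=A, head=-2, tape[-3..2]=001110 (head:  ^)
Step 5: in state A at pos -2, read 0 -> (A,0)->write 1,move R,goto B. Now: state=B, head=-1, tape[-3..2]=011110 (head:   ^)

Answer: B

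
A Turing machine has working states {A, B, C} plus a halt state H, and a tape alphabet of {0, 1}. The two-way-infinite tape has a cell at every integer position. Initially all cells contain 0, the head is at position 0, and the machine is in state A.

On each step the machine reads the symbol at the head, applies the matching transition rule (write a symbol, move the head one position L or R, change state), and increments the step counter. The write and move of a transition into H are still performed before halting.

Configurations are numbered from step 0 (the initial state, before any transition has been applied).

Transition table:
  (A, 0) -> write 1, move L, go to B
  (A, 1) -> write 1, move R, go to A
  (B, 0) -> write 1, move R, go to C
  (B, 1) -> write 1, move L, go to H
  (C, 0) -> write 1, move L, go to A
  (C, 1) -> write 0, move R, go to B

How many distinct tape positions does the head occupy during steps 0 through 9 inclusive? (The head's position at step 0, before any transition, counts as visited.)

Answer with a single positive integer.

Step 1: in state A at pos 0, read 0 -> (A,0)->write 1,move L,goto B. Now: state=B, head=-1, tape[-2..1]=0010 (head:  ^)
Step 2: in state B at pos -1, read 0 -> (B,0)->write 1,move R,goto C. Now: state=C, head=0, tape[-2..1]=0110 (head:   ^)
Step 3: in state C at pos 0, read 1 -> (C,1)->write 0,move R,goto B. Now: state=B, head=1, tape[-2..2]=01000 (head:    ^)
Step 4: in state B at pos 1, read 0 -> (B,0)->write 1,move R,goto C. Now: state=C, head=2, tape[-2..3]=010100 (head:     ^)
Step 5: in state C at pos 2, read 0 -> (C,0)->write 1,move L,goto A. Now: state=A, head=1, tape[-2..3]=010110 (head:    ^)
Step 6: in state A at pos 1, read 1 -> (A,1)->write 1,move R,goto A. Now: state=A, head=2, tape[-2..3]=010110 (head:     ^)
Step 7: in state A at pos 2, read 1 -> (A,1)->write 1,move R,goto A. Now: state=A, head=3, tape[-2..4]=0101100 (head:      ^)
Step 8: in state A at pos 3, read 0 -> (A,0)->write 1,move L,goto B. Now: state=B, head=2, tape[-2..4]=0101110 (head:     ^)
Step 9: in state B at pos 2, read 1 -> (B,1)->write 1,move L,goto H. Now: state=H, head=1, tape[-2..4]=0101110 (head:    ^)
Head positions at steps 0..9: starting at 0, distinct positions visited = {-1, 0, 1, 2, 3} -> 5 position(s)

Answer: 5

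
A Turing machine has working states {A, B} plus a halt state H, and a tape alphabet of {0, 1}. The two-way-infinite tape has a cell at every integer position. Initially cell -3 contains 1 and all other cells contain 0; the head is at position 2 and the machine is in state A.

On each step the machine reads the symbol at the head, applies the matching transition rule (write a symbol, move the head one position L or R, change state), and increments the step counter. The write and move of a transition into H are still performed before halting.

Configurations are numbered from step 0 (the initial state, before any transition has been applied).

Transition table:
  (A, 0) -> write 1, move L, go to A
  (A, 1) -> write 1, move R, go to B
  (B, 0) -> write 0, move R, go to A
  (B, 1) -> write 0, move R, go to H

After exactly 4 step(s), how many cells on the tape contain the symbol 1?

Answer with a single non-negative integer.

Answer: 5

Derivation:
Step 1: in state A at pos 2, read 0 -> (A,0)->write 1,move L,goto A. Now: state=A, head=1, tape[-4..3]=01000010 (head:      ^)
Step 2: in state A at pos 1, read 0 -> (A,0)->write 1,move L,goto A. Now: state=A, head=0, tape[-4..3]=01000110 (head:     ^)
Step 3: in state A at pos 0, read 0 -> (A,0)->write 1,move L,goto A. Now: state=A, head=-1, tape[-4..3]=01001110 (head:    ^)
Step 4: in state A at pos -1, read 0 -> (A,0)->write 1,move L,goto A. Now: state=A, head=-2, tape[-4..3]=01011110 (head:   ^)
Cells containing 1 after step 4: {-3, -1, 0, 1, 2} -> 5 cell(s)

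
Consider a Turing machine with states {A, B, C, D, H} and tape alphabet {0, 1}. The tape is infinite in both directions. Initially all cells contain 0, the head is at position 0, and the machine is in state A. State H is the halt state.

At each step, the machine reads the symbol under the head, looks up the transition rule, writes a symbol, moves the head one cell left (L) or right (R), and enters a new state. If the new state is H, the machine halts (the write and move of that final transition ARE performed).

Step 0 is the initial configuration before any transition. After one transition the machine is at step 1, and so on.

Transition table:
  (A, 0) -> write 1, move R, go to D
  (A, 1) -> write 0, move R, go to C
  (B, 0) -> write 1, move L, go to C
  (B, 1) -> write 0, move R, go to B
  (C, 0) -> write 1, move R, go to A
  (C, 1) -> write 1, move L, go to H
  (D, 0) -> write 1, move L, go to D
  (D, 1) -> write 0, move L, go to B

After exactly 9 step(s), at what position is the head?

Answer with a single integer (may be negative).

Answer: 3

Derivation:
Step 1: in state A at pos 0, read 0 -> (A,0)->write 1,move R,goto D. Now: state=D, head=1, tape[-1..2]=0100 (head:   ^)
Step 2: in state D at pos 1, read 0 -> (D,0)->write 1,move L,goto D. Now: state=D, head=0, tape[-1..2]=0110 (head:  ^)
Step 3: in state D at pos 0, read 1 -> (D,1)->write 0,move L,goto B. Now: state=B, head=-1, tape[-2..2]=00010 (head:  ^)
Step 4: in state B at pos -1, read 0 -> (B,0)->write 1,move L,goto C. Now: state=C, head=-2, tape[-3..2]=001010 (head:  ^)
Step 5: in state C at pos -2, read 0 -> (C,0)->write 1,move R,goto A. Now: state=A, head=-1, tape[-3..2]=011010 (head:   ^)
Step 6: in state A at pos -1, read 1 -> (A,1)->write 0,move R,goto C. Now: state=C, head=0, tape[-3..2]=010010 (head:    ^)
Step 7: in state C at pos 0, read 0 -> (C,0)->write 1,move R,goto A. Now: state=A, head=1, tape[-3..2]=010110 (head:     ^)
Step 8: in state A at pos 1, read 1 -> (A,1)->write 0,move R,goto C. Now: state=C, head=2, tape[-3..3]=0101000 (head:      ^)
Step 9: in state C at pos 2, read 0 -> (C,0)->write 1,move R,goto A. Now: state=A, head=3, tape[-3..4]=01010100 (head:       ^)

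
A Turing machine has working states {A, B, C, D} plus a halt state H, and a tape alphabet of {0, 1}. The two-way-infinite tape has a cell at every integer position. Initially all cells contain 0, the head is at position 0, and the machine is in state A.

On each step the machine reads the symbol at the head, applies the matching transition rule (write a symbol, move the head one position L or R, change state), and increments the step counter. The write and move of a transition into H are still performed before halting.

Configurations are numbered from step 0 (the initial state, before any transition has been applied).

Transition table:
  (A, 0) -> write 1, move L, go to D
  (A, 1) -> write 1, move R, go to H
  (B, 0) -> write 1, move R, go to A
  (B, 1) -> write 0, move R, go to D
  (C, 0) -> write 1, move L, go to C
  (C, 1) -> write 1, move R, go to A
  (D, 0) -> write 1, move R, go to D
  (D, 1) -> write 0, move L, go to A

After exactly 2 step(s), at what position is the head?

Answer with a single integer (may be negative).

Step 1: in state A at pos 0, read 0 -> (A,0)->write 1,move L,goto D. Now: state=D, head=-1, tape[-2..1]=0010 (head:  ^)
Step 2: in state D at pos -1, read 0 -> (D,0)->write 1,move R,goto D. Now: state=D, head=0, tape[-2..1]=0110 (head:   ^)

Answer: 0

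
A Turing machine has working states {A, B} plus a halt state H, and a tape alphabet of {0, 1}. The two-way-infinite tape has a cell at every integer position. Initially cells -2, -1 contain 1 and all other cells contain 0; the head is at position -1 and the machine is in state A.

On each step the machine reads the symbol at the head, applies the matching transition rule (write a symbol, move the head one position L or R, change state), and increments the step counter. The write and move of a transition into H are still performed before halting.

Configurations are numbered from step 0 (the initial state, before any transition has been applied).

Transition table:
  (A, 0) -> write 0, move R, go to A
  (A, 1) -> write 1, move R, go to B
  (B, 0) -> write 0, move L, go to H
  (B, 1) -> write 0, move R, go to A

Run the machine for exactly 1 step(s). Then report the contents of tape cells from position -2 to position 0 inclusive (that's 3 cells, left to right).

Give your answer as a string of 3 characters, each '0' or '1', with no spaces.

Answer: 110

Derivation:
Step 1: in state A at pos -1, read 1 -> (A,1)->write 1,move R,goto B. Now: state=B, head=0, tape[-3..1]=01100 (head:    ^)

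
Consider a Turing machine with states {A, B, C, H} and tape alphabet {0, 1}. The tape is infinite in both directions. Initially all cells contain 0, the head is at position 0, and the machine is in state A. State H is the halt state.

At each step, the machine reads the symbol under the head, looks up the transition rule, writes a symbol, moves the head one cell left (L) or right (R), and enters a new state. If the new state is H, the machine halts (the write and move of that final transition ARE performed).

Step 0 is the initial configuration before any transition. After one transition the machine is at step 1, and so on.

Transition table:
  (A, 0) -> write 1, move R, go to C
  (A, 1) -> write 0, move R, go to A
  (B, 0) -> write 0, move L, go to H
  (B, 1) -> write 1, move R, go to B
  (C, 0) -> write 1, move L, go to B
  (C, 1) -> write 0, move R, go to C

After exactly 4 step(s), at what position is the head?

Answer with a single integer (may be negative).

Answer: 2

Derivation:
Step 1: in state A at pos 0, read 0 -> (A,0)->write 1,move R,goto C. Now: state=C, head=1, tape[-1..2]=0100 (head:   ^)
Step 2: in state C at pos 1, read 0 -> (C,0)->write 1,move L,goto B. Now: state=B, head=0, tape[-1..2]=0110 (head:  ^)
Step 3: in state B at pos 0, read 1 -> (B,1)->write 1,move R,goto B. Now: state=B, head=1, tape[-1..2]=0110 (head:   ^)
Step 4: in state B at pos 1, read 1 -> (B,1)->write 1,move R,goto B. Now: state=B, head=2, tape[-1..3]=01100 (head:    ^)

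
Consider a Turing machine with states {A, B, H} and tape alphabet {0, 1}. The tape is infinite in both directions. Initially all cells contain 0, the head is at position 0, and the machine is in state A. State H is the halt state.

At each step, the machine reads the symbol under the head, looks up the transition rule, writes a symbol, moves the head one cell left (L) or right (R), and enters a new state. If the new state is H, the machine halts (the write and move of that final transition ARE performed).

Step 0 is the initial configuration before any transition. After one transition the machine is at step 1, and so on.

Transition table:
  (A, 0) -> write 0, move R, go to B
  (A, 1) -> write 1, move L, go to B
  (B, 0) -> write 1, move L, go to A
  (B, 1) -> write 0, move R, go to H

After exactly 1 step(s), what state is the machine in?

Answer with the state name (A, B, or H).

Step 1: in state A at pos 0, read 0 -> (A,0)->write 0,move R,goto B. Now: state=B, head=1, tape[-1..2]=0000 (head:   ^)

Answer: B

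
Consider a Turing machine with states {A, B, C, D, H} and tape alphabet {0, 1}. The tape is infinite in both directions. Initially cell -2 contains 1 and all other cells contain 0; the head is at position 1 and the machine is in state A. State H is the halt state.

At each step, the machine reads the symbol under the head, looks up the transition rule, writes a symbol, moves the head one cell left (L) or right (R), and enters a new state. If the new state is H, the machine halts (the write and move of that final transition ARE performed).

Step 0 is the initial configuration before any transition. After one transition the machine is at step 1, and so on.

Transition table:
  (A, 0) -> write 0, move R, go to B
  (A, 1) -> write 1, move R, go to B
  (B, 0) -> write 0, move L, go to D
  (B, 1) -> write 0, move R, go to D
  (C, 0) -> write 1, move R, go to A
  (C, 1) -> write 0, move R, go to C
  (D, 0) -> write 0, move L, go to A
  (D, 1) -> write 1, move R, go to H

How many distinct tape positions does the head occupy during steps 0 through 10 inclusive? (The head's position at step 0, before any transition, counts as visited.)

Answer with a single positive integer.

Answer: 5

Derivation:
Step 1: in state A at pos 1, read 0 -> (A,0)->write 0,move R,goto B. Now: state=B, head=2, tape[-3..3]=0100000 (head:      ^)
Step 2: in state B at pos 2, read 0 -> (B,0)->write 0,move L,goto D. Now: state=D, head=1, tape[-3..3]=0100000 (head:     ^)
Step 3: in state D at pos 1, read 0 -> (D,0)->write 0,move L,goto A. Now: state=A, head=0, tape[-3..3]=0100000 (head:    ^)
Step 4: in state A at pos 0, read 0 -> (A,0)->write 0,move R,goto B. Now: state=B, head=1, tape[-3..3]=0100000 (head:     ^)
Step 5: in state B at pos 1, read 0 -> (B,0)->write 0,move L,goto D. Now: state=D, head=0, tape[-3..3]=0100000 (head:    ^)
Step 6: in state D at pos 0, read 0 -> (D,0)->write 0,move L,goto A. Now: state=A, head=-1, tape[-3..3]=0100000 (head:   ^)
Step 7: in state A at pos -1, read 0 -> (A,0)->write 0,move R,goto B. Now: state=B, head=0, tape[-3..3]=0100000 (head:    ^)
Step 8: in state B at pos 0, read 0 -> (B,0)->write 0,move L,goto D. Now: state=D, head=-1, tape[-3..3]=0100000 (head:   ^)
Step 9: in state D at pos -1, read 0 -> (D,0)->write 0,move L,goto A. Now: state=A, head=-2, tape[-3..3]=0100000 (head:  ^)
Step 10: in state A at pos -2, read 1 -> (A,1)->write 1,move R,goto B. Now: state=B, head=-1, tape[-3..3]=0100000 (head:   ^)
Head positions at steps 0..10: starting at 1, distinct positions visited = {-2, -1, 0, 1, 2} -> 5 position(s)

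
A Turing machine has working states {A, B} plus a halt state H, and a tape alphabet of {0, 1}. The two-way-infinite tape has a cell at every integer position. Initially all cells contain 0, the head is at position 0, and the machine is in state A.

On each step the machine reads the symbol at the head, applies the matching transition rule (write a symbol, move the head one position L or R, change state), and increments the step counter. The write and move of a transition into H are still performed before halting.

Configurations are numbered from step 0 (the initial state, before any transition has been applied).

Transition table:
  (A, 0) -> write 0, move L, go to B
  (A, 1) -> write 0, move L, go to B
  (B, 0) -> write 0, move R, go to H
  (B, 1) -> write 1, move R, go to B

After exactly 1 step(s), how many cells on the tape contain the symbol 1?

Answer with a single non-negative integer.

Step 1: in state A at pos 0, read 0 -> (A,0)->write 0,move L,goto B. Now: state=B, head=-1, tape[-2..1]=0000 (head:  ^)
No cell contains 1 after step 1 -> 0 cell(s)

Answer: 0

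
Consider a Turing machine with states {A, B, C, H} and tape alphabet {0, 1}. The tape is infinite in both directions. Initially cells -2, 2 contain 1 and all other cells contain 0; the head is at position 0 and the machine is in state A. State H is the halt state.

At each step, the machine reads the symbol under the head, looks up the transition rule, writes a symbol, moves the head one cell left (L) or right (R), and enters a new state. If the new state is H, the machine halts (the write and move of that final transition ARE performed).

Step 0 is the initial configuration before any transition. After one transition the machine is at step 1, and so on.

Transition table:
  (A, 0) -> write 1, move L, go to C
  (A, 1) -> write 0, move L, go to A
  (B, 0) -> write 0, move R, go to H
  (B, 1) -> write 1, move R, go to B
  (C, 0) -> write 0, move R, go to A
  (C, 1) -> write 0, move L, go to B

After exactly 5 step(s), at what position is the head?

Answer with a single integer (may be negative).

Answer: -3

Derivation:
Step 1: in state A at pos 0, read 0 -> (A,0)->write 1,move L,goto C. Now: state=C, head=-1, tape[-3..3]=0101010 (head:   ^)
Step 2: in state C at pos -1, read 0 -> (C,0)->write 0,move R,goto A. Now: state=A, head=0, tape[-3..3]=0101010 (head:    ^)
Step 3: in state A at pos 0, read 1 -> (A,1)->write 0,move L,goto A. Now: state=A, head=-1, tape[-3..3]=0100010 (head:   ^)
Step 4: in state A at pos -1, read 0 -> (A,0)->write 1,move L,goto C. Now: state=C, head=-2, tape[-3..3]=0110010 (head:  ^)
Step 5: in state C at pos -2, read 1 -> (C,1)->write 0,move L,goto B. Now: state=B, head=-3, tape[-4..3]=00010010 (head:  ^)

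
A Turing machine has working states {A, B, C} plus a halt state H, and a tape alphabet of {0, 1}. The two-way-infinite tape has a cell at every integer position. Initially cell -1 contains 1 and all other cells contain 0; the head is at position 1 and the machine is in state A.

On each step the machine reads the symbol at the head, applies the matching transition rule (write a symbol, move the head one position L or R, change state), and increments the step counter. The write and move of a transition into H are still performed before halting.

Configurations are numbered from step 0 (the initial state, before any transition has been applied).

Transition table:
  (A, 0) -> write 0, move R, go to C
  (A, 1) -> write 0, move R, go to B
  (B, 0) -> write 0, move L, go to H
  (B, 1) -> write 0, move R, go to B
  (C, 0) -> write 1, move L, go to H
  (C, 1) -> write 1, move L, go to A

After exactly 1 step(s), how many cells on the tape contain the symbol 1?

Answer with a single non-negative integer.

Step 1: in state A at pos 1, read 0 -> (A,0)->write 0,move R,goto C. Now: state=C, head=2, tape[-2..3]=010000 (head:     ^)
Cells containing 1 after step 1: {-1} -> 1 cell(s)

Answer: 1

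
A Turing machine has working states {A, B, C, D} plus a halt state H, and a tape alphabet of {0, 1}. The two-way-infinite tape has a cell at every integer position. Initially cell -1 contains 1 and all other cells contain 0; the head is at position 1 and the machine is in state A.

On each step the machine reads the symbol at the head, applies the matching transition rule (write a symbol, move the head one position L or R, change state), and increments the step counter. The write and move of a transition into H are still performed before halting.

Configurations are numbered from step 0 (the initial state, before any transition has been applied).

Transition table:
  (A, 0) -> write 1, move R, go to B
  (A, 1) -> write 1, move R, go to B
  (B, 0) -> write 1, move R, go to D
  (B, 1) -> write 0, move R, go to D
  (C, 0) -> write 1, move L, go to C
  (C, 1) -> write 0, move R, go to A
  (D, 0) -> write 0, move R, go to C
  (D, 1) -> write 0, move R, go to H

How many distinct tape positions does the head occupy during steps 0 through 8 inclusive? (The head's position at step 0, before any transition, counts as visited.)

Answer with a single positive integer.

Answer: 5

Derivation:
Step 1: in state A at pos 1, read 0 -> (A,0)->write 1,move R,goto B. Now: state=B, head=2, tape[-2..3]=010100 (head:     ^)
Step 2: in state B at pos 2, read 0 -> (B,0)->write 1,move R,goto D. Now: state=D, head=3, tape[-2..4]=0101100 (head:      ^)
Step 3: in state D at pos 3, read 0 -> (D,0)->write 0,move R,goto C. Now: state=C, head=4, tape[-2..5]=01011000 (head:       ^)
Step 4: in state C at pos 4, read 0 -> (C,0)->write 1,move L,goto C. Now: state=C, head=3, tape[-2..5]=01011010 (head:      ^)
Step 5: in state C at pos 3, read 0 -> (C,0)->write 1,move L,goto C. Now: state=C, head=2, tape[-2..5]=01011110 (head:     ^)
Step 6: in state C at pos 2, read 1 -> (C,1)->write 0,move R,goto A. Now: state=A, head=3, tape[-2..5]=01010110 (head:      ^)
Step 7: in state A at pos 3, read 1 -> (A,1)->write 1,move R,goto B. Now: state=B, head=4, tape[-2..5]=01010110 (head:       ^)
Step 8: in state B at pos 4, read 1 -> (B,1)->write 0,move R,goto D. Now: state=D, head=5, tape[-2..6]=010101000 (head:        ^)
Head positions at steps 0..8: starting at 1, distinct positions visited = {1, 2, 3, 4, 5} -> 5 position(s)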